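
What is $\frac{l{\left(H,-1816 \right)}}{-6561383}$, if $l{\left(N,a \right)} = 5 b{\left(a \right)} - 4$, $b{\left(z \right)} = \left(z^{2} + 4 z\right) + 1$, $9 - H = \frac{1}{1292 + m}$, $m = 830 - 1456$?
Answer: $- \frac{16452961}{6561383} \approx -2.5075$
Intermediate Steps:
$m = -626$
$H = \frac{5993}{666}$ ($H = 9 - \frac{1}{1292 - 626} = 9 - \frac{1}{666} = \frac{5993}{666} \approx 8.9985$)
$b{\left(z \right)} = 1 + z^{2} + 4 z$
$l{\left(N,a \right)} = 1 + 5 a^{2} + 20 a$ ($l{\left(N,a \right)} = 5 \left(1 + a^{2} + 4 a\right) - 4 = \left(5 + 5 a^{2} + 20 a\right) - 4 = 1 + 5 a^{2} + 20 a$)
$\frac{l{\left(H,-1816 \right)}}{-6561383} = \frac{1 + 5 \left(-1816\right)^{2} + 20 \left(-1816\right)}{-6561383} = \left(1 + 5 \cdot 3297856 - 36320\right) \left(- \frac{1}{6561383}\right) = \left(1 + 16489280 - 36320\right) \left(- \frac{1}{6561383}\right) = 16452961 \left(- \frac{1}{6561383}\right) = - \frac{16452961}{6561383}$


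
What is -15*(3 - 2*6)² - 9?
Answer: -1224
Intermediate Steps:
-15*(3 - 2*6)² - 9 = -15*(3 - 12)² - 9 = -15*(-9)² - 9 = -15*81 - 9 = -1215 - 9 = -1224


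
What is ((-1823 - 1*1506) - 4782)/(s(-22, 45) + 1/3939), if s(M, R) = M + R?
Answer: -31949229/90598 ≈ -352.65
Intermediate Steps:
((-1823 - 1*1506) - 4782)/(s(-22, 45) + 1/3939) = ((-1823 - 1*1506) - 4782)/((-22 + 45) + 1/3939) = ((-1823 - 1506) - 4782)/(23 + 1/3939) = (-3329 - 4782)/(90598/3939) = -8111*3939/90598 = -31949229/90598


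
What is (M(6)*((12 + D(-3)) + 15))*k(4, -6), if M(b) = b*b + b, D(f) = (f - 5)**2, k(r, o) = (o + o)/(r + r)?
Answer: -5733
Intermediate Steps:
k(r, o) = o/r (k(r, o) = (2*o)/((2*r)) = (2*o)*(1/(2*r)) = o/r)
D(f) = (-5 + f)**2
M(b) = b + b**2 (M(b) = b**2 + b = b + b**2)
(M(6)*((12 + D(-3)) + 15))*k(4, -6) = ((6*(1 + 6))*((12 + (-5 - 3)**2) + 15))*(-6/4) = ((6*7)*((12 + (-8)**2) + 15))*(-6*1/4) = (42*((12 + 64) + 15))*(-3/2) = (42*(76 + 15))*(-3/2) = (42*91)*(-3/2) = 3822*(-3/2) = -5733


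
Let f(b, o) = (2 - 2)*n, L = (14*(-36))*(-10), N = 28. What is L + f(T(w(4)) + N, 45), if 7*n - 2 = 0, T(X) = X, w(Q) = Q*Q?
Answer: 5040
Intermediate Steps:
w(Q) = Q**2
n = 2/7 (n = 2/7 + (1/7)*0 = 2/7 + 0 = 2/7 ≈ 0.28571)
L = 5040 (L = -504*(-10) = 5040)
f(b, o) = 0 (f(b, o) = (2 - 2)*(2/7) = 0*(2/7) = 0)
L + f(T(w(4)) + N, 45) = 5040 + 0 = 5040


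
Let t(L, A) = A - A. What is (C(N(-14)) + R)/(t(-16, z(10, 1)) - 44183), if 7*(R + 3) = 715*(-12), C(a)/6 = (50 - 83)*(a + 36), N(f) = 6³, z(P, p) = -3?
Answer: 357873/309281 ≈ 1.1571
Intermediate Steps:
N(f) = 216
t(L, A) = 0
C(a) = -7128 - 198*a (C(a) = 6*((50 - 83)*(a + 36)) = 6*(-33*(36 + a)) = 6*(-1188 - 33*a) = -7128 - 198*a)
R = -8601/7 (R = -3 + (715*(-12))/7 = -3 + (⅐)*(-8580) = -3 - 8580/7 = -8601/7 ≈ -1228.7)
(C(N(-14)) + R)/(t(-16, z(10, 1)) - 44183) = ((-7128 - 198*216) - 8601/7)/(0 - 44183) = ((-7128 - 42768) - 8601/7)/(-44183) = (-49896 - 8601/7)*(-1/44183) = -357873/7*(-1/44183) = 357873/309281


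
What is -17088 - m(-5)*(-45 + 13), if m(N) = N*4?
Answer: -17728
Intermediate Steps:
m(N) = 4*N
-17088 - m(-5)*(-45 + 13) = -17088 - 4*(-5)*(-45 + 13) = -17088 - (-20)*(-32) = -17088 - 1*640 = -17088 - 640 = -17728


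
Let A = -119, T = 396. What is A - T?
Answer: -515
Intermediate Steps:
A - T = -119 - 1*396 = -119 - 396 = -515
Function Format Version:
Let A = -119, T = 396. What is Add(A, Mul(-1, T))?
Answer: -515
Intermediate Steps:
Add(A, Mul(-1, T)) = Add(-119, Mul(-1, 396)) = Add(-119, -396) = -515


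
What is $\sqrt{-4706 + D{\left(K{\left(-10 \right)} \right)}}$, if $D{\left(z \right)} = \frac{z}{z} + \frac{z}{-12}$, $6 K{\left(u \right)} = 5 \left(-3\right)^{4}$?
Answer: $\frac{i \sqrt{75370}}{4} \approx 68.634 i$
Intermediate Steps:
$K{\left(u \right)} = \frac{135}{2}$ ($K{\left(u \right)} = \frac{5 \left(-3\right)^{4}}{6} = \frac{5 \cdot 81}{6} = \frac{1}{6} \cdot 405 = \frac{135}{2}$)
$D{\left(z \right)} = 1 - \frac{z}{12}$ ($D{\left(z \right)} = 1 + z \left(- \frac{1}{12}\right) = 1 - \frac{z}{12}$)
$\sqrt{-4706 + D{\left(K{\left(-10 \right)} \right)}} = \sqrt{-4706 + \left(1 - \frac{45}{8}\right)} = \sqrt{-4706 - \frac{37}{8}} = \sqrt{- \frac{37685}{8}} = \frac{i \sqrt{75370}}{4}$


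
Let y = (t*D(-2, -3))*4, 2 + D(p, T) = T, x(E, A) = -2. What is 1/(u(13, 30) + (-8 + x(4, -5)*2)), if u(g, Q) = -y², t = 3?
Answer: -1/3612 ≈ -0.00027685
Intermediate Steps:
D(p, T) = -2 + T
y = -60 (y = (3*(-2 - 3))*4 = (3*(-5))*4 = -15*4 = -60)
u(g, Q) = -3600 (u(g, Q) = -1*(-60)² = -1*3600 = -3600)
1/(u(13, 30) + (-8 + x(4, -5)*2)) = 1/(-3600 + (-8 - 2*2)) = 1/(-3600 + (-8 - 4)) = 1/(-3600 - 12) = 1/(-3612) = -1/3612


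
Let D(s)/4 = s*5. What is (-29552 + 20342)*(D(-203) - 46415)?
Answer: 464874750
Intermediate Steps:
D(s) = 20*s (D(s) = 4*(s*5) = 4*(5*s) = 20*s)
(-29552 + 20342)*(D(-203) - 46415) = (-29552 + 20342)*(20*(-203) - 46415) = -9210*(-4060 - 46415) = -9210*(-50475) = 464874750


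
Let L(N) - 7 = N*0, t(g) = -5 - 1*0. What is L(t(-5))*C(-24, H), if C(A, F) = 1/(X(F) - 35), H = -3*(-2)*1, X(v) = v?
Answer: -7/29 ≈ -0.24138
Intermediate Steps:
t(g) = -5 (t(g) = -5 + 0 = -5)
H = 6 (H = 6*1 = 6)
C(A, F) = 1/(-35 + F) (C(A, F) = 1/(F - 35) = 1/(-35 + F))
L(N) = 7 (L(N) = 7 + N*0 = 7 + 0 = 7)
L(t(-5))*C(-24, H) = 7/(-35 + 6) = 7/(-29) = 7*(-1/29) = -7/29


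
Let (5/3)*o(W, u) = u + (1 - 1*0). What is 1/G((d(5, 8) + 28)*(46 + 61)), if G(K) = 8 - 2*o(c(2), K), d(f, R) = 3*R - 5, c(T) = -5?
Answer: -1/6028 ≈ -0.00016589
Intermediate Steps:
d(f, R) = -5 + 3*R
o(W, u) = ⅗ + 3*u/5 (o(W, u) = 3*(u + (1 - 1*0))/5 = 3*(u + (1 + 0))/5 = 3*(u + 1)/5 = 3*(1 + u)/5 = ⅗ + 3*u/5)
G(K) = 34/5 - 6*K/5 (G(K) = 8 - 2*(⅗ + 3*K/5) = 8 + (-6/5 - 6*K/5) = 34/5 - 6*K/5)
1/G((d(5, 8) + 28)*(46 + 61)) = 1/(34/5 - 6*((-5 + 3*8) + 28)*(46 + 61)/5) = 1/(34/5 - 6*((-5 + 24) + 28)*107/5) = 1/(34/5 - 6*(19 + 28)*107/5) = 1/(34/5 - 282*107/5) = 1/(34/5 - 6/5*5029) = 1/(34/5 - 30174/5) = 1/(-6028) = -1/6028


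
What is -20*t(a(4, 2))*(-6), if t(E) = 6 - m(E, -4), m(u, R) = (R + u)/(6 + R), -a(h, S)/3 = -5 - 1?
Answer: -120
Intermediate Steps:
a(h, S) = 18 (a(h, S) = -3*(-5 - 1) = -3*(-6) = 18)
m(u, R) = (R + u)/(6 + R)
t(E) = 8 - E/2 (t(E) = 6 - (-4 + E)/(6 - 4) = 6 - (-4 + E)/2 = 6 - (-2 + E/2) = 6 + (2 - E/2) = 8 - E/2)
-20*t(a(4, 2))*(-6) = -20*(8 - ½*18)*(-6) = -20*(8 - 9)*(-6) = -20*(-1)*(-6) = 20*(-6) = -120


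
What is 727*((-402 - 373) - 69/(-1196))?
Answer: -29295919/52 ≈ -5.6338e+5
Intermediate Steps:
727*((-402 - 373) - 69/(-1196)) = 727*(-775 - 69*(-1/1196)) = 727*(-775 + 3/52) = 727*(-40297/52) = -29295919/52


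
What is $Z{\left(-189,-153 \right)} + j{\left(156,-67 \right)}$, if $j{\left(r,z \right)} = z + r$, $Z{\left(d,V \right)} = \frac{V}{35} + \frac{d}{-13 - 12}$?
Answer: $\frac{16133}{175} \approx 92.189$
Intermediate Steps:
$Z{\left(d,V \right)} = - \frac{d}{25} + \frac{V}{35}$ ($Z{\left(d,V \right)} = V \frac{1}{35} + \frac{d}{-25} = \frac{V}{35} + d \left(- \frac{1}{25}\right) = \frac{V}{35} - \frac{d}{25} = - \frac{d}{25} + \frac{V}{35}$)
$j{\left(r,z \right)} = r + z$
$Z{\left(-189,-153 \right)} + j{\left(156,-67 \right)} = \left(\left(- \frac{1}{25}\right) \left(-189\right) + \frac{1}{35} \left(-153\right)\right) + \left(156 - 67\right) = \left(\frac{189}{25} - \frac{153}{35}\right) + 89 = \frac{558}{175} + 89 = \frac{16133}{175}$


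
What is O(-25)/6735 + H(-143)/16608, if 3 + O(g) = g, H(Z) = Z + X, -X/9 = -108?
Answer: 568699/12428320 ≈ 0.045758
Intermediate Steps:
X = 972 (X = -9*(-108) = 972)
H(Z) = 972 + Z (H(Z) = Z + 972 = 972 + Z)
O(g) = -3 + g
O(-25)/6735 + H(-143)/16608 = (-3 - 25)/6735 + (972 - 143)/16608 = -28*1/6735 + 829*(1/16608) = -28/6735 + 829/16608 = 568699/12428320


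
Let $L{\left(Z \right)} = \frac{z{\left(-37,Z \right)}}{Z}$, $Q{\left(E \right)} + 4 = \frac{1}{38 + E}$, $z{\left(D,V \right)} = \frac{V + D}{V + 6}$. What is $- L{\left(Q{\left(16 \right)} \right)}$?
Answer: $- \frac{119502}{23435} \approx -5.0993$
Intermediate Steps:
$z{\left(D,V \right)} = \frac{D + V}{6 + V}$
$Q{\left(E \right)} = -4 + \frac{1}{38 + E}$
$L{\left(Z \right)} = \frac{-37 + Z}{Z \left(6 + Z\right)}$ ($L{\left(Z \right)} = \frac{\frac{1}{6 + Z} \left(-37 + Z\right)}{Z} = \frac{-37 + Z}{Z \left(6 + Z\right)}$)
$- L{\left(Q{\left(16 \right)} \right)} = - \frac{-37 + \frac{-151 - 64}{38 + 16}}{\frac{-151 - 64}{38 + 16} \left(6 + \frac{-151 - 64}{38 + 16}\right)} = - \frac{-37 + \frac{-151 - 64}{54}}{\frac{-151 - 64}{54} \left(6 + \frac{-151 - 64}{54}\right)} = - \frac{-37 + \frac{1}{54} \left(-215\right)}{\frac{1}{54} \left(-215\right) \left(6 + \frac{1}{54} \left(-215\right)\right)} = - \frac{-37 - \frac{215}{54}}{\left(- \frac{215}{54}\right) \left(6 - \frac{215}{54}\right)} = - \frac{\left(-54\right) \left(-2213\right)}{215 \cdot \frac{109}{54} \cdot 54} = - \frac{\left(-54\right) 54 \left(-2213\right)}{215 \cdot 109 \cdot 54} = \left(-1\right) \frac{119502}{23435} = - \frac{119502}{23435}$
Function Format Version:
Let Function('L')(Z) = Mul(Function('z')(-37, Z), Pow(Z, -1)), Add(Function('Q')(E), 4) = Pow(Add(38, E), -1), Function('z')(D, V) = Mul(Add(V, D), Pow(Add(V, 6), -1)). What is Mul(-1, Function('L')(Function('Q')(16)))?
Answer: Rational(-119502, 23435) ≈ -5.0993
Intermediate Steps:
Function('z')(D, V) = Mul(Pow(Add(6, V), -1), Add(D, V)) (Function('z')(D, V) = Mul(Add(D, V), Pow(Add(6, V), -1)) = Mul(Pow(Add(6, V), -1), Add(D, V)))
Function('Q')(E) = Add(-4, Pow(Add(38, E), -1))
Function('L')(Z) = Mul(Pow(Z, -1), Pow(Add(6, Z), -1), Add(-37, Z)) (Function('L')(Z) = Mul(Mul(Pow(Add(6, Z), -1), Add(-37, Z)), Pow(Z, -1)) = Mul(Pow(Z, -1), Pow(Add(6, Z), -1), Add(-37, Z)))
Mul(-1, Function('L')(Function('Q')(16))) = Mul(-1, Mul(Pow(Mul(Pow(Add(38, 16), -1), Add(-151, Mul(-4, 16))), -1), Pow(Add(6, Mul(Pow(Add(38, 16), -1), Add(-151, Mul(-4, 16)))), -1), Add(-37, Mul(Pow(Add(38, 16), -1), Add(-151, Mul(-4, 16)))))) = Mul(-1, Mul(Pow(Mul(Pow(54, -1), Add(-151, -64)), -1), Pow(Add(6, Mul(Pow(54, -1), Add(-151, -64))), -1), Add(-37, Mul(Pow(54, -1), Add(-151, -64))))) = Mul(-1, Mul(Pow(Mul(Rational(1, 54), -215), -1), Pow(Add(6, Mul(Rational(1, 54), -215)), -1), Add(-37, Mul(Rational(1, 54), -215)))) = Mul(-1, Mul(Pow(Rational(-215, 54), -1), Pow(Add(6, Rational(-215, 54)), -1), Add(-37, Rational(-215, 54)))) = Mul(-1, Mul(Rational(-54, 215), Pow(Rational(109, 54), -1), Rational(-2213, 54))) = Mul(-1, Mul(Rational(-54, 215), Rational(54, 109), Rational(-2213, 54))) = Mul(-1, Rational(119502, 23435)) = Rational(-119502, 23435)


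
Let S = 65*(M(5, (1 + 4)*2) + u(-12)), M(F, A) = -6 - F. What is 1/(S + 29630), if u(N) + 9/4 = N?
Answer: 4/111955 ≈ 3.5729e-5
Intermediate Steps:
u(N) = -9/4 + N
S = -6565/4 (S = 65*((-6 - 1*5) + (-9/4 - 12)) = 65*((-6 - 5) - 57/4) = 65*(-11 - 57/4) = 65*(-101/4) = -6565/4 ≈ -1641.3)
1/(S + 29630) = 1/(-6565/4 + 29630) = 1/(111955/4) = 4/111955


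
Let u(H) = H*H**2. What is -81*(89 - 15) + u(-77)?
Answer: -462527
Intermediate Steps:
u(H) = H**3
-81*(89 - 15) + u(-77) = -81*(89 - 15) + (-77)**3 = -81*74 - 456533 = -5994 - 456533 = -462527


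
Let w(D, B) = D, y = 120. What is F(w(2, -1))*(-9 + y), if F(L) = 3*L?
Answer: 666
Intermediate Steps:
F(w(2, -1))*(-9 + y) = (3*2)*(-9 + 120) = 6*111 = 666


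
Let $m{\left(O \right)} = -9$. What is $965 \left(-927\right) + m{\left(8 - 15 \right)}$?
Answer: $-894564$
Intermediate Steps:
$965 \left(-927\right) + m{\left(8 - 15 \right)} = 965 \left(-927\right) - 9 = -894555 - 9 = -894564$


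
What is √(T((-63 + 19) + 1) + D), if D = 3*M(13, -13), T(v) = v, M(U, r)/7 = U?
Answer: √230 ≈ 15.166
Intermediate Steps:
M(U, r) = 7*U
D = 273 (D = 3*(7*13) = 3*91 = 273)
√(T((-63 + 19) + 1) + D) = √(((-63 + 19) + 1) + 273) = √((-44 + 1) + 273) = √(-43 + 273) = √230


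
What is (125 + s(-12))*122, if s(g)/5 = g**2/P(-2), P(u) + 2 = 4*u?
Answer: 6466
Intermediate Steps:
P(u) = -2 + 4*u
s(g) = -g**2/2 (s(g) = 5*(g**2/(-2 + 4*(-2))) = 5*(g**2/(-2 - 8)) = 5*(g**2/(-10)) = 5*(-g**2/10) = -g**2/2)
(125 + s(-12))*122 = (125 - 1/2*(-12)**2)*122 = (125 - 1/2*144)*122 = (125 - 72)*122 = 53*122 = 6466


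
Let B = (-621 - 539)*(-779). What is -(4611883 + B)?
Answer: -5515523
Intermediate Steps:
B = 903640 (B = -1160*(-779) = 903640)
-(4611883 + B) = -(4611883 + 903640) = -1*5515523 = -5515523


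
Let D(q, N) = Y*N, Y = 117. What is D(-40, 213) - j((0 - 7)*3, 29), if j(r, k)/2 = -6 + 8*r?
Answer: 25269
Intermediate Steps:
D(q, N) = 117*N
j(r, k) = -12 + 16*r (j(r, k) = 2*(-6 + 8*r) = -12 + 16*r)
D(-40, 213) - j((0 - 7)*3, 29) = 117*213 - (-12 + 16*((0 - 7)*3)) = 24921 - (-12 + 16*(-7*3)) = 24921 - (-12 + 16*(-21)) = 24921 - (-12 - 336) = 24921 - 1*(-348) = 24921 + 348 = 25269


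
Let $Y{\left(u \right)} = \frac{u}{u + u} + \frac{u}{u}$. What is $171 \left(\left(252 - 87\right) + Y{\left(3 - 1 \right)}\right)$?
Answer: $\frac{56943}{2} \approx 28472.0$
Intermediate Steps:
$Y{\left(u \right)} = \frac{3}{2}$ ($Y{\left(u \right)} = \frac{u}{2 u} + 1 = u \frac{1}{2 u} + 1 = \frac{1}{2} + 1 = \frac{3}{2}$)
$171 \left(\left(252 - 87\right) + Y{\left(3 - 1 \right)}\right) = 171 \left(\left(252 - 87\right) + \frac{3}{2}\right) = 171 \left(165 + \frac{3}{2}\right) = 171 \cdot \frac{333}{2} = \frac{56943}{2}$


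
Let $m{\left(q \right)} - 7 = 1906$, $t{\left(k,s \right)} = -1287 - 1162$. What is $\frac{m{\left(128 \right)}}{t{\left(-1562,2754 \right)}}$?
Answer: $- \frac{1913}{2449} \approx -0.78114$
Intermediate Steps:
$t{\left(k,s \right)} = -2449$
$m{\left(q \right)} = 1913$ ($m{\left(q \right)} = 7 + 1906 = 1913$)
$\frac{m{\left(128 \right)}}{t{\left(-1562,2754 \right)}} = \frac{1913}{-2449} = 1913 \left(- \frac{1}{2449}\right) = - \frac{1913}{2449}$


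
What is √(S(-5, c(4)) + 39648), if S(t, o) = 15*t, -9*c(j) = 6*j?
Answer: 3*√4397 ≈ 198.93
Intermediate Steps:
c(j) = -2*j/3
√(S(-5, c(4)) + 39648) = √(15*(-5) + 39648) = √(-75 + 39648) = √39573 = 3*√4397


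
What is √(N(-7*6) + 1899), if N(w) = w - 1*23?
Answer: √1834 ≈ 42.825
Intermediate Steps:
N(w) = -23 + w (N(w) = w - 23 = -23 + w)
√(N(-7*6) + 1899) = √((-23 - 7*6) + 1899) = √((-23 - 42) + 1899) = √(-65 + 1899) = √1834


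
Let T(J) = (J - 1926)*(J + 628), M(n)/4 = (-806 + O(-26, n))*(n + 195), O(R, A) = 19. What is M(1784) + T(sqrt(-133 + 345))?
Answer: -7439208 - 2596*sqrt(53) ≈ -7.4581e+6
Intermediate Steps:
M(n) = -613860 - 3148*n (M(n) = 4*((-806 + 19)*(n + 195)) = 4*(-787*(195 + n)) = 4*(-153465 - 787*n) = -613860 - 3148*n)
T(J) = (-1926 + J)*(628 + J)
M(1784) + T(sqrt(-133 + 345)) = (-613860 - 3148*1784) + (-1209528 + (sqrt(-133 + 345))**2 - 1298*sqrt(-133 + 345)) = (-613860 - 5616032) + (-1209528 + (sqrt(212))**2 - 2596*sqrt(53)) = -6229892 + (-1209528 + (2*sqrt(53))**2 - 2596*sqrt(53)) = -6229892 + (-1209528 + 212 - 2596*sqrt(53)) = -6229892 + (-1209316 - 2596*sqrt(53)) = -7439208 - 2596*sqrt(53)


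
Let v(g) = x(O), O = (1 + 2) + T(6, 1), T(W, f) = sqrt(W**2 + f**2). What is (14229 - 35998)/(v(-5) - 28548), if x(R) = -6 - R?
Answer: 621657333/815502212 - 21769*sqrt(37)/815502212 ≈ 0.76214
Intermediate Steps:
O = 3 + sqrt(37) (O = (1 + 2) + sqrt(6**2 + 1**2) = 3 + sqrt(36 + 1) = 3 + sqrt(37) ≈ 9.0828)
v(g) = -9 - sqrt(37) (v(g) = -6 - (3 + sqrt(37)) = -6 + (-3 - sqrt(37)) = -9 - sqrt(37))
(14229 - 35998)/(v(-5) - 28548) = (14229 - 35998)/((-9 - sqrt(37)) - 28548) = -21769/(-28557 - sqrt(37))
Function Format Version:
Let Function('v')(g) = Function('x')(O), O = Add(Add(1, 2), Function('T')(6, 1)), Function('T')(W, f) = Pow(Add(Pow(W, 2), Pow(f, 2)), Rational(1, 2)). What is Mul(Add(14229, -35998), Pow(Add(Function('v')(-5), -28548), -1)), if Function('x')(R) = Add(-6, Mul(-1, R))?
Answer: Add(Rational(621657333, 815502212), Mul(Rational(-21769, 815502212), Pow(37, Rational(1, 2)))) ≈ 0.76214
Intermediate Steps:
O = Add(3, Pow(37, Rational(1, 2))) (O = Add(Add(1, 2), Pow(Add(Pow(6, 2), Pow(1, 2)), Rational(1, 2))) = Add(3, Pow(Add(36, 1), Rational(1, 2))) = Add(3, Pow(37, Rational(1, 2))) ≈ 9.0828)
Function('v')(g) = Add(-9, Mul(-1, Pow(37, Rational(1, 2)))) (Function('v')(g) = Add(-6, Mul(-1, Add(3, Pow(37, Rational(1, 2))))) = Add(-6, Add(-3, Mul(-1, Pow(37, Rational(1, 2))))) = Add(-9, Mul(-1, Pow(37, Rational(1, 2)))))
Mul(Add(14229, -35998), Pow(Add(Function('v')(-5), -28548), -1)) = Mul(Add(14229, -35998), Pow(Add(Add(-9, Mul(-1, Pow(37, Rational(1, 2)))), -28548), -1)) = Mul(-21769, Pow(Add(-28557, Mul(-1, Pow(37, Rational(1, 2)))), -1))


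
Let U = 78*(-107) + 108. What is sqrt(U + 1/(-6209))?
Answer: I*sqrt(317588754287)/6209 ≈ 90.763*I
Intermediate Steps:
U = -8238 (U = -8346 + 108 = -8238)
sqrt(U + 1/(-6209)) = sqrt(-8238 + 1/(-6209)) = sqrt(-8238 - 1/6209) = sqrt(-51149743/6209) = I*sqrt(317588754287)/6209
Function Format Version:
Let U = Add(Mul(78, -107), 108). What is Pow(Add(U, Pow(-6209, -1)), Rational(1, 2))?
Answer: Mul(Rational(1, 6209), I, Pow(317588754287, Rational(1, 2))) ≈ Mul(90.763, I)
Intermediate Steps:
U = -8238 (U = Add(-8346, 108) = -8238)
Pow(Add(U, Pow(-6209, -1)), Rational(1, 2)) = Pow(Add(-8238, Pow(-6209, -1)), Rational(1, 2)) = Pow(Add(-8238, Rational(-1, 6209)), Rational(1, 2)) = Pow(Rational(-51149743, 6209), Rational(1, 2)) = Mul(Rational(1, 6209), I, Pow(317588754287, Rational(1, 2)))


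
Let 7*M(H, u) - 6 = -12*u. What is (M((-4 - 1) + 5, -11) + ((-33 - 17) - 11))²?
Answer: 83521/49 ≈ 1704.5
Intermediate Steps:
M(H, u) = 6/7 - 12*u/7 (M(H, u) = 6/7 + (-12*u)/7 = 6/7 - 12*u/7)
(M((-4 - 1) + 5, -11) + ((-33 - 17) - 11))² = ((6/7 - 12/7*(-11)) + ((-33 - 17) - 11))² = ((6/7 + 132/7) + (-50 - 11))² = (138/7 - 61)² = (-289/7)² = 83521/49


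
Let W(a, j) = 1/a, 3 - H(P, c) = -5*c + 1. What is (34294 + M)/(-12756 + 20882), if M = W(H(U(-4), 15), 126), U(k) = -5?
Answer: 2640639/625702 ≈ 4.2203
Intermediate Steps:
H(P, c) = 2 + 5*c (H(P, c) = 3 - (-5*c + 1) = 3 - (1 - 5*c) = 3 + (-1 + 5*c) = 2 + 5*c)
M = 1/77 (M = 1/(2 + 5*15) = 1/(2 + 75) = 1/77 ≈ 0.012987)
(34294 + M)/(-12756 + 20882) = (34294 + 1/77)/(-12756 + 20882) = (2640639/77)/8126 = (2640639/77)*(1/8126) = 2640639/625702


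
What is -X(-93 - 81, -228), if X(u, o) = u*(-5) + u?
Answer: -696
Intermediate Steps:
X(u, o) = -4*u (X(u, o) = -5*u + u = -4*u)
-X(-93 - 81, -228) = -(-4)*(-93 - 81) = -(-4)*(-174) = -1*696 = -696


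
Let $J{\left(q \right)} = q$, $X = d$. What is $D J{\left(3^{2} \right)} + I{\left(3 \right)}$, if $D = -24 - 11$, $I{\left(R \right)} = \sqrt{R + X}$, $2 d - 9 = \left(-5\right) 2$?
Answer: $-315 + \frac{\sqrt{10}}{2} \approx -313.42$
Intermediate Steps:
$d = - \frac{1}{2}$ ($d = \frac{9}{2} + \frac{\left(-5\right) 2}{2} = \frac{9}{2} + \frac{1}{2} \left(-10\right) = \frac{9}{2} - 5 = - \frac{1}{2} \approx -0.5$)
$X = - \frac{1}{2} \approx -0.5$
$I{\left(R \right)} = \sqrt{- \frac{1}{2} + R}$ ($I{\left(R \right)} = \sqrt{R - \frac{1}{2}} = \sqrt{- \frac{1}{2} + R}$)
$D = -35$ ($D = -24 - 11 = -35$)
$D J{\left(3^{2} \right)} + I{\left(3 \right)} = - 35 \cdot 3^{2} + \frac{\sqrt{-2 + 4 \cdot 3}}{2} = \left(-35\right) 9 + \frac{\sqrt{-2 + 12}}{2} = -315 + \frac{\sqrt{10}}{2}$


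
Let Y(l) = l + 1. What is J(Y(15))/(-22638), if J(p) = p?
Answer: -8/11319 ≈ -0.00070678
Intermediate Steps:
Y(l) = 1 + l
J(Y(15))/(-22638) = (1 + 15)/(-22638) = 16*(-1/22638) = -8/11319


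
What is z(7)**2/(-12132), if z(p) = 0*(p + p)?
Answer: 0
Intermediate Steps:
z(p) = 0 (z(p) = 0*(2*p) = 0)
z(7)**2/(-12132) = 0**2/(-12132) = 0*(-1/12132) = 0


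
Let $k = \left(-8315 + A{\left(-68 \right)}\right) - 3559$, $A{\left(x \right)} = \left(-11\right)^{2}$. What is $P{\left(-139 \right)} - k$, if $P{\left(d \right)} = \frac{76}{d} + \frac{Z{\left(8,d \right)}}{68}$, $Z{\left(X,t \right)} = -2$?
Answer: $\frac{55541955}{4726} \approx 11752.0$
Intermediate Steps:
$A{\left(x \right)} = 121$
$k = -11753$ ($k = \left(-8315 + 121\right) - 3559 = -8194 - 3559 = -11753$)
$P{\left(d \right)} = - \frac{1}{34} + \frac{76}{d}$ ($P{\left(d \right)} = \frac{76}{d} - \frac{2}{68} = \frac{76}{d} - \frac{1}{34} = - \frac{1}{34} + \frac{76}{d}$)
$P{\left(-139 \right)} - k = \frac{2584 - -139}{34 \left(-139\right)} - -11753 = \frac{1}{34} \left(- \frac{1}{139}\right) \left(2584 + 139\right) + 11753 = \frac{1}{34} \left(- \frac{1}{139}\right) 2723 + 11753 = - \frac{2723}{4726} + 11753 = \frac{55541955}{4726}$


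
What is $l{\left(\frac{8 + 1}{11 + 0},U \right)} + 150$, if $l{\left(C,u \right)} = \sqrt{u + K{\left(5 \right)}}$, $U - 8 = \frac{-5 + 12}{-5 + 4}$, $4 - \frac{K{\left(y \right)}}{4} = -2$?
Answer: $155$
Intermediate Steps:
$K{\left(y \right)} = 24$ ($K{\left(y \right)} = 16 - -8 = 16 + 8 = 24$)
$U = 1$ ($U = 8 + \frac{-5 + 12}{-5 + 4} = 8 + \frac{7}{-1} = 8 + 7 \left(-1\right) = 8 - 7 = 1$)
$l{\left(C,u \right)} = \sqrt{24 + u}$ ($l{\left(C,u \right)} = \sqrt{u + 24} = \sqrt{24 + u}$)
$l{\left(\frac{8 + 1}{11 + 0},U \right)} + 150 = \sqrt{24 + 1} + 150 = \sqrt{25} + 150 = 5 + 150 = 155$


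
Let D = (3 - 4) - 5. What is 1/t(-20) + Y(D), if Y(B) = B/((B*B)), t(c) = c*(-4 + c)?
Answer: -79/480 ≈ -0.16458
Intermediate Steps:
D = -6 (D = -1 - 5 = -6)
Y(B) = 1/B (Y(B) = B/(B²) = B/B² = 1/B)
1/t(-20) + Y(D) = 1/(-20*(-4 - 20)) + 1/(-6) = 1/(-20*(-24)) - ⅙ = 1/480 - ⅙ = -79/480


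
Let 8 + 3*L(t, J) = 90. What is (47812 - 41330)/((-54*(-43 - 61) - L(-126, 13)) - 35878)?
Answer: -9723/45434 ≈ -0.21400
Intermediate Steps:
L(t, J) = 82/3 (L(t, J) = -8/3 + (⅓)*90 = -8/3 + 30 = 82/3)
(47812 - 41330)/((-54*(-43 - 61) - L(-126, 13)) - 35878) = (47812 - 41330)/((-54*(-43 - 61) - 1*82/3) - 35878) = 6482/((-54*(-104) - 82/3) - 35878) = 6482/((5616 - 82/3) - 35878) = 6482/(16766/3 - 35878) = 6482/(-90868/3) = 6482*(-3/90868) = -9723/45434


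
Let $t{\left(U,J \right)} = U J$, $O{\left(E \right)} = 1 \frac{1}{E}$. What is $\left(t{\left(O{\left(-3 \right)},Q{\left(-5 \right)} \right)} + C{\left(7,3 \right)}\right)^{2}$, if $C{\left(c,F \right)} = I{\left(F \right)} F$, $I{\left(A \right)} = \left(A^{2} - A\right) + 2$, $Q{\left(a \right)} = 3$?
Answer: $529$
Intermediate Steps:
$O{\left(E \right)} = \frac{1}{E}$
$I{\left(A \right)} = 2 + A^{2} - A$
$t{\left(U,J \right)} = J U$
$C{\left(c,F \right)} = F \left(2 + F^{2} - F\right)$ ($C{\left(c,F \right)} = \left(2 + F^{2} - F\right) F = F \left(2 + F^{2} - F\right)$)
$\left(t{\left(O{\left(-3 \right)},Q{\left(-5 \right)} \right)} + C{\left(7,3 \right)}\right)^{2} = \left(\frac{3}{-3} + 3 \left(2 + 3^{2} - 3\right)\right)^{2} = \left(3 \left(- \frac{1}{3}\right) + 3 \left(2 + 9 - 3\right)\right)^{2} = \left(-1 + 3 \cdot 8\right)^{2} = \left(-1 + 24\right)^{2} = 23^{2} = 529$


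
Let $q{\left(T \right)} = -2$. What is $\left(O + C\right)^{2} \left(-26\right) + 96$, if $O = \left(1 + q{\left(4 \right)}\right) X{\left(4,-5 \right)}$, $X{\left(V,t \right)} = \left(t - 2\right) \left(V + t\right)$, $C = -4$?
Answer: $-3050$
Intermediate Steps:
$X{\left(V,t \right)} = \left(-2 + t\right) \left(V + t\right)$
$O = -7$ ($O = \left(1 - 2\right) \left(\left(-5\right)^{2} - 8 - -10 + 4 \left(-5\right)\right) = - (25 - 8 + 10 - 20) = \left(-1\right) 7 = -7$)
$\left(O + C\right)^{2} \left(-26\right) + 96 = \left(-7 - 4\right)^{2} \left(-26\right) + 96 = \left(-11\right)^{2} \left(-26\right) + 96 = 121 \left(-26\right) + 96 = -3146 + 96 = -3050$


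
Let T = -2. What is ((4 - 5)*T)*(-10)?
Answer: -20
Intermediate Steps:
((4 - 5)*T)*(-10) = ((4 - 5)*(-2))*(-10) = -1*(-2)*(-10) = 2*(-10) = -20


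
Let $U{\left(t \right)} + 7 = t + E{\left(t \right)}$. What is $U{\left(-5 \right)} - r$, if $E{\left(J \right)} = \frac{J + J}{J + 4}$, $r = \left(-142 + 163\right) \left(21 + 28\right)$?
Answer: $-1031$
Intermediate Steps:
$r = 1029$ ($r = 21 \cdot 49 = 1029$)
$E{\left(J \right)} = \frac{2 J}{4 + J}$
$U{\left(t \right)} = -7 + t + \frac{2 t}{4 + t}$ ($U{\left(t \right)} = -7 + \left(t + \frac{2 t}{4 + t}\right) = -7 + t + \frac{2 t}{4 + t}$)
$U{\left(-5 \right)} - r = \frac{-28 + \left(-5\right)^{2} - -5}{4 - 5} - 1029 = \frac{-28 + 25 + 5}{-1} - 1029 = \left(-1\right) 2 - 1029 = -2 - 1029 = -1031$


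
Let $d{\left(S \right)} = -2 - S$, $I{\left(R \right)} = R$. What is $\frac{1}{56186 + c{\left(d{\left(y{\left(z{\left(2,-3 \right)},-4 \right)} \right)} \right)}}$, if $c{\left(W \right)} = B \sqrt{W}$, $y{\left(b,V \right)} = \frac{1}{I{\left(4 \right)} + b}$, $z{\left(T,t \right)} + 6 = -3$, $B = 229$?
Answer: $\frac{280930}{15784804949} - \frac{687 i \sqrt{5}}{15784804949} \approx 1.7797 \cdot 10^{-5} - 9.732 \cdot 10^{-8} i$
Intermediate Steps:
$z{\left(T,t \right)} = -9$ ($z{\left(T,t \right)} = -6 - 3 = -9$)
$y{\left(b,V \right)} = \frac{1}{4 + b}$
$c{\left(W \right)} = 229 \sqrt{W}$
$\frac{1}{56186 + c{\left(d{\left(y{\left(z{\left(2,-3 \right)},-4 \right)} \right)} \right)}} = \frac{1}{56186 + 229 \sqrt{-2 - \frac{1}{4 - 9}}} = \frac{1}{56186 + 229 \sqrt{-2 - \frac{1}{-5}}} = \frac{1}{56186 + 229 \sqrt{-2 - - \frac{1}{5}}} = \frac{1}{56186 + 229 \sqrt{-2 + \frac{1}{5}}} = \frac{1}{56186 + 229 \sqrt{- \frac{9}{5}}} = \frac{1}{56186 + 229 \frac{3 i \sqrt{5}}{5}} = \frac{1}{56186 + \frac{687 i \sqrt{5}}{5}}$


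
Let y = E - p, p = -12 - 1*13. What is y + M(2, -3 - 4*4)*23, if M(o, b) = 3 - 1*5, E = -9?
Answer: -30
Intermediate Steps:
M(o, b) = -2 (M(o, b) = 3 - 5 = -2)
p = -25 (p = -12 - 13 = -25)
y = 16 (y = -9 - 1*(-25) = -9 + 25 = 16)
y + M(2, -3 - 4*4)*23 = 16 - 2*23 = 16 - 46 = -30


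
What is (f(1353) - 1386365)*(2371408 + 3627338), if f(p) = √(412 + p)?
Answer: -8316451498290 + 5998746*√1765 ≈ -8.3162e+12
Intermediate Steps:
(f(1353) - 1386365)*(2371408 + 3627338) = (√(412 + 1353) - 1386365)*(2371408 + 3627338) = (√1765 - 1386365)*5998746 = (-1386365 + √1765)*5998746 = -8316451498290 + 5998746*√1765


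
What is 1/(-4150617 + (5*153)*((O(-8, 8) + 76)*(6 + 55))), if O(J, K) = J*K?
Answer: -1/3590637 ≈ -2.7850e-7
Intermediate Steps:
1/(-4150617 + (5*153)*((O(-8, 8) + 76)*(6 + 55))) = 1/(-4150617 + (5*153)*((-8*8 + 76)*(6 + 55))) = 1/(-4150617 + 765*((-64 + 76)*61)) = 1/(-4150617 + 765*(12*61)) = 1/(-4150617 + 765*732) = 1/(-4150617 + 559980) = 1/(-3590637) = -1/3590637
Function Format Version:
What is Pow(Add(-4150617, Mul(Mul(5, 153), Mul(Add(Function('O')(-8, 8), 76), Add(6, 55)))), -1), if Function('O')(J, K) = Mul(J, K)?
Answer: Rational(-1, 3590637) ≈ -2.7850e-7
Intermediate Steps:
Pow(Add(-4150617, Mul(Mul(5, 153), Mul(Add(Function('O')(-8, 8), 76), Add(6, 55)))), -1) = Pow(Add(-4150617, Mul(Mul(5, 153), Mul(Add(Mul(-8, 8), 76), Add(6, 55)))), -1) = Pow(Add(-4150617, Mul(765, Mul(Add(-64, 76), 61))), -1) = Pow(Add(-4150617, Mul(765, Mul(12, 61))), -1) = Pow(Add(-4150617, Mul(765, 732)), -1) = Pow(Add(-4150617, 559980), -1) = Pow(-3590637, -1) = Rational(-1, 3590637)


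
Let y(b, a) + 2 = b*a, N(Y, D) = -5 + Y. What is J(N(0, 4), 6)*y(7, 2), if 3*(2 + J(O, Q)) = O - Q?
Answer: -68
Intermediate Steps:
y(b, a) = -2 + a*b (y(b, a) = -2 + b*a = -2 + a*b)
J(O, Q) = -2 - Q/3 + O/3 (J(O, Q) = -2 + (O - Q)/3 = -2 + (-Q/3 + O/3) = -2 - Q/3 + O/3)
J(N(0, 4), 6)*y(7, 2) = (-2 - ⅓*6 + (-5 + 0)/3)*(-2 + 2*7) = (-2 - 2 + (⅓)*(-5))*(-2 + 14) = (-2 - 2 - 5/3)*12 = -17/3*12 = -68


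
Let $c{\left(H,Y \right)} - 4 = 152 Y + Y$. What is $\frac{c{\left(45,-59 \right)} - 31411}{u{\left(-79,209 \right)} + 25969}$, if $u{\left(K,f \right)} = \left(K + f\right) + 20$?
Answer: $- \frac{40434}{26119} \approx -1.5481$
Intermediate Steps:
$u{\left(K,f \right)} = 20 + K + f$
$c{\left(H,Y \right)} = 4 + 153 Y$ ($c{\left(H,Y \right)} = 4 + \left(152 Y + Y\right) = 4 + 153 Y$)
$\frac{c{\left(45,-59 \right)} - 31411}{u{\left(-79,209 \right)} + 25969} = \frac{\left(4 + 153 \left(-59\right)\right) - 31411}{\left(20 - 79 + 209\right) + 25969} = \frac{\left(4 - 9027\right) - 31411}{150 + 25969} = \frac{-9023 - 31411}{26119} = \left(-40434\right) \frac{1}{26119} = - \frac{40434}{26119}$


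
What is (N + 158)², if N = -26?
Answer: 17424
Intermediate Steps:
(N + 158)² = (-26 + 158)² = 132² = 17424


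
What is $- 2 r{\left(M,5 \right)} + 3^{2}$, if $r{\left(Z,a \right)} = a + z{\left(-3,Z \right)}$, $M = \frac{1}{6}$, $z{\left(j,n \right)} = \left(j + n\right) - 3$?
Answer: $\frac{32}{3} \approx 10.667$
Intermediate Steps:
$z{\left(j,n \right)} = -3 + j + n$
$M = \frac{1}{6} \approx 0.16667$
$r{\left(Z,a \right)} = -6 + Z + a$ ($r{\left(Z,a \right)} = a - \left(6 - Z\right) = a + \left(-6 + Z\right) = -6 + Z + a$)
$- 2 r{\left(M,5 \right)} + 3^{2} = - 2 \left(-6 + \frac{1}{6} + 5\right) + 3^{2} = \left(-2\right) \left(- \frac{5}{6}\right) + 9 = \frac{5}{3} + 9 = \frac{32}{3}$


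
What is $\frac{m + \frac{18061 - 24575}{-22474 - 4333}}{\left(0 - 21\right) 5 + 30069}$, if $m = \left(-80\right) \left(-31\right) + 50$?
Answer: $\frac{5652352}{66937079} \approx 0.084443$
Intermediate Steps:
$m = 2530$ ($m = 2480 + 50 = 2530$)
$\frac{m + \frac{18061 - 24575}{-22474 - 4333}}{\left(0 - 21\right) 5 + 30069} = \frac{2530 + \frac{18061 - 24575}{-22474 - 4333}}{\left(0 - 21\right) 5 + 30069} = \frac{2530 - \frac{6514}{-26807}}{\left(-21\right) 5 + 30069} = \frac{2530 - - \frac{6514}{26807}}{-105 + 30069} = \frac{2530 + \frac{6514}{26807}}{29964} = \frac{67828224}{26807} \cdot \frac{1}{29964} = \frac{5652352}{66937079}$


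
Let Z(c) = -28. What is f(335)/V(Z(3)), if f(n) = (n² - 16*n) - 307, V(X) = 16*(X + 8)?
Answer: -53279/160 ≈ -332.99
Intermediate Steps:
V(X) = 128 + 16*X (V(X) = 16*(8 + X) = 128 + 16*X)
f(n) = -307 + n² - 16*n
f(335)/V(Z(3)) = (-307 + 335² - 16*335)/(128 + 16*(-28)) = (-307 + 112225 - 5360)/(128 - 448) = 106558/(-320) = 106558*(-1/320) = -53279/160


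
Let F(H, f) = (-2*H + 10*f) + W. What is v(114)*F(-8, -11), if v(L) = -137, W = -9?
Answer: 14111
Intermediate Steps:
F(H, f) = -9 - 2*H + 10*f (F(H, f) = (-2*H + 10*f) - 9 = -9 - 2*H + 10*f)
v(114)*F(-8, -11) = -137*(-9 - 2*(-8) + 10*(-11)) = -137*(-9 + 16 - 110) = -137*(-103) = 14111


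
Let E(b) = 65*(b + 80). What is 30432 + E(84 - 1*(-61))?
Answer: 45057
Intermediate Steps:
E(b) = 5200 + 65*b (E(b) = 65*(80 + b) = 5200 + 65*b)
30432 + E(84 - 1*(-61)) = 30432 + (5200 + 65*(84 - 1*(-61))) = 30432 + (5200 + 65*(84 + 61)) = 30432 + (5200 + 65*145) = 30432 + (5200 + 9425) = 30432 + 14625 = 45057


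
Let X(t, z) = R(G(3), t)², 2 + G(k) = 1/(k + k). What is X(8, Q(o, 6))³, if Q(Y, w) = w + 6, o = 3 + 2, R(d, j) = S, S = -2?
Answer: 64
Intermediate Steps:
G(k) = -2 + 1/(2*k) (G(k) = -2 + 1/(k + k) = -2 + 1/(2*k))
R(d, j) = -2
o = 5
Q(Y, w) = 6 + w
X(t, z) = 4 (X(t, z) = (-2)² = 4)
X(8, Q(o, 6))³ = 4³ = 64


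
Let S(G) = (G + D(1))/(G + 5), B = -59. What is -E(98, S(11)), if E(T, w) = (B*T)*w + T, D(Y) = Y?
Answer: 8477/2 ≈ 4238.5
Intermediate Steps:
S(G) = (1 + G)/(5 + G) (S(G) = (G + 1)/(G + 5) = (1 + G)/(5 + G))
E(T, w) = T - 59*T*w (E(T, w) = (-59*T)*w + T = -59*T*w + T = T - 59*T*w)
-E(98, S(11)) = -98*(1 - 59*(1 + 11)/(5 + 11)) = -98*(1 - 59*12/16) = -98*(1 - 59*¾) = -98*(1 - 177/4) = -98*(-173)/4 = -1*(-8477/2) = 8477/2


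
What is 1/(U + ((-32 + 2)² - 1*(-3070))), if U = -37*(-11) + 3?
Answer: 1/4380 ≈ 0.00022831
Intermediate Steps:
U = 410 (U = 407 + 3 = 410)
1/(U + ((-32 + 2)² - 1*(-3070))) = 1/(410 + ((-32 + 2)² - 1*(-3070))) = 1/(410 + ((-30)² + 3070)) = 1/(410 + (900 + 3070)) = 1/(410 + 3970) = 1/4380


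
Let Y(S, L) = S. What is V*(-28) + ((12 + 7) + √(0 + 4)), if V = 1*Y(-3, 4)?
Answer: 105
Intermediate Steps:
V = -3 (V = 1*(-3) = -3)
V*(-28) + ((12 + 7) + √(0 + 4)) = -3*(-28) + ((12 + 7) + √(0 + 4)) = 84 + (19 + √4) = 84 + (19 + 2) = 84 + 21 = 105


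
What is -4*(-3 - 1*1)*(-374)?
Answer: -5984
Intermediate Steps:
-4*(-3 - 1*1)*(-374) = -4*(-3 - 1)*(-374) = -4*(-4)*(-374) = 16*(-374) = -5984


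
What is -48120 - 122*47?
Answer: -53854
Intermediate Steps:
-48120 - 122*47 = -48120 - 5734 = -53854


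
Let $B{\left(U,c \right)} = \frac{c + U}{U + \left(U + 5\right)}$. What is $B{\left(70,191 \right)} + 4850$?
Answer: $\frac{24259}{5} \approx 4851.8$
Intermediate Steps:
$B{\left(U,c \right)} = \frac{U + c}{5 + 2 U}$ ($B{\left(U,c \right)} = \frac{U + c}{U + \left(5 + U\right)} = \frac{U + c}{5 + 2 U}$)
$B{\left(70,191 \right)} + 4850 = \frac{70 + 191}{5 + 2 \cdot 70} + 4850 = \frac{1}{5 + 140} \cdot 261 + 4850 = \frac{1}{145} \cdot 261 + 4850 = \frac{9}{5} + 4850 = \frac{24259}{5}$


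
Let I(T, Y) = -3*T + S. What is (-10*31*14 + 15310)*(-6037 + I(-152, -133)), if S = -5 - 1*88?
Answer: -62243780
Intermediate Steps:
S = -93 (S = -5 - 88 = -93)
I(T, Y) = -93 - 3*T (I(T, Y) = -3*T - 93 = -93 - 3*T)
(-10*31*14 + 15310)*(-6037 + I(-152, -133)) = (-10*31*14 + 15310)*(-6037 + (-93 - 3*(-152))) = (-310*14 + 15310)*(-6037 + (-93 + 456)) = (-4340 + 15310)*(-6037 + 363) = 10970*(-5674) = -62243780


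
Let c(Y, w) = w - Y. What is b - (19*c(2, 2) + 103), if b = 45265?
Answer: 45162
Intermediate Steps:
b - (19*c(2, 2) + 103) = 45265 - (19*(2 - 1*2) + 103) = 45265 - (19*(2 - 2) + 103) = 45265 - (19*0 + 103) = 45265 - (0 + 103) = 45265 - 1*103 = 45265 - 103 = 45162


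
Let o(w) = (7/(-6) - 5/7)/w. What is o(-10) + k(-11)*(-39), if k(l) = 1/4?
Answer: -1004/105 ≈ -9.5619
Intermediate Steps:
k(l) = 1/4
o(w) = -79/(42*w) (o(w) = (7*(-1/6) - 5*1/7)/w = (-7/6 - 5/7)/w = -79/(42*w))
o(-10) + k(-11)*(-39) = -79/42/(-10) + (1/4)*(-39) = -79/42*(-1/10) - 39/4 = 79/420 - 39/4 = -1004/105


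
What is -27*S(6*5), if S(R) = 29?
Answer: -783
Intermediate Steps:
-27*S(6*5) = -27*29 = -783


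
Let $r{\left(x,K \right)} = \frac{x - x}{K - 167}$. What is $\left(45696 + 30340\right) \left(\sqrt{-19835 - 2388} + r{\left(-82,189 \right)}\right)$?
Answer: $76036 i \sqrt{22223} \approx 1.1335 \cdot 10^{7} i$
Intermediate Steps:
$r{\left(x,K \right)} = 0$ ($r{\left(x,K \right)} = \frac{0}{-167 + K} = 0$)
$\left(45696 + 30340\right) \left(\sqrt{-19835 - 2388} + r{\left(-82,189 \right)}\right) = \left(45696 + 30340\right) \left(\sqrt{-19835 - 2388} + 0\right) = 76036 \left(\sqrt{-22223} + 0\right) = 76036 \left(i \sqrt{22223} + 0\right) = 76036 i \sqrt{22223}$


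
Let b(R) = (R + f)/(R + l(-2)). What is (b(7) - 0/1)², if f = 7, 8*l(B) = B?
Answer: 3136/729 ≈ 4.3018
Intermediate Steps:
l(B) = B/8
b(R) = (7 + R)/(-¼ + R) (b(R) = (R + 7)/(R + (⅛)*(-2)) = (7 + R)/(R - ¼) = (7 + R)/(-¼ + R))
(b(7) - 0/1)² = (4*(7 + 7)/(-1 + 4*7) - 0/1)² = (4*14/(-1 + 28) - 0)² = (4*14/27 - 21*0)² = (4*(1/27)*14 + 0)² = (56/27 + 0)² = (56/27)² = 3136/729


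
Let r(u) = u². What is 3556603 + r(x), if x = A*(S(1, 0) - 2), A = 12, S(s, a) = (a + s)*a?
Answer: 3557179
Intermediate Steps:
S(s, a) = a*(a + s)
x = -24 (x = 12*(0*(0 + 1) - 2) = 12*(0*1 - 2) = 12*(0 - 2) = 12*(-2) = -24)
3556603 + r(x) = 3556603 + (-24)² = 3556603 + 576 = 3557179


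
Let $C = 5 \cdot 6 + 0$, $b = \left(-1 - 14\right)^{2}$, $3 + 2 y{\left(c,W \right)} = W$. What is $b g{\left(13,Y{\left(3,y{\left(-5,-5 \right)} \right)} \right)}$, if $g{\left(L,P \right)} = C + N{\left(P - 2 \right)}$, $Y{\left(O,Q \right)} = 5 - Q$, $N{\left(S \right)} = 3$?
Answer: $7425$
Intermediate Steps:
$y{\left(c,W \right)} = - \frac{3}{2} + \frac{W}{2}$
$b = 225$ ($b = \left(-15\right)^{2} = 225$)
$C = 30$ ($C = 30 + 0 = 30$)
$g{\left(L,P \right)} = 33$ ($g{\left(L,P \right)} = 30 + 3 = 33$)
$b g{\left(13,Y{\left(3,y{\left(-5,-5 \right)} \right)} \right)} = 225 \cdot 33 = 7425$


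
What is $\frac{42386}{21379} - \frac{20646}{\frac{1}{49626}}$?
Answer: $- \frac{21904461485698}{21379} \approx -1.0246 \cdot 10^{9}$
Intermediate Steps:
$\frac{42386}{21379} - \frac{20646}{\frac{1}{49626}} = 42386 \cdot \frac{1}{21379} - 20646 \frac{1}{\frac{1}{49626}} = \frac{42386}{21379} - 1024578396 = - \frac{21904461485698}{21379}$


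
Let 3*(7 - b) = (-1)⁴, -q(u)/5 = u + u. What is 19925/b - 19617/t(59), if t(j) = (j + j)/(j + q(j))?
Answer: 365061/4 ≈ 91265.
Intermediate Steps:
q(u) = -10*u (q(u) = -5*(u + u) = -10*u)
b = 20/3 (b = 7 - ⅓*(-1)⁴ = 7 - ⅓*1 = 7 - ⅓ = 20/3 ≈ 6.6667)
t(j) = -2/9 (t(j) = (j + j)/(j - 10*j) = (2*j)/((-9*j)) = (2*j)*(-1/(9*j)) = -2/9)
19925/b - 19617/t(59) = 19925/(20/3) - 19617/(-2/9) = 19925*(3/20) - 19617*(-9/2) = 11955/4 + 176553/2 = 365061/4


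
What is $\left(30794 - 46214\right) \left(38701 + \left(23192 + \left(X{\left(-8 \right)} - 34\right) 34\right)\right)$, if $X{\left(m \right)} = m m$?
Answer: $-970118460$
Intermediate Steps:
$X{\left(m \right)} = m^{2}$
$\left(30794 - 46214\right) \left(38701 + \left(23192 + \left(X{\left(-8 \right)} - 34\right) 34\right)\right) = \left(30794 - 46214\right) \left(38701 + \left(23192 + \left(\left(-8\right)^{2} - 34\right) 34\right)\right) = - 15420 \left(38701 + \left(23192 + \left(64 - 34\right) 34\right)\right) = - 15420 \left(38701 + \left(23192 + 30 \cdot 34\right)\right) = - 15420 \left(38701 + \left(23192 + 1020\right)\right) = - 15420 \left(38701 + 24212\right) = \left(-15420\right) 62913 = -970118460$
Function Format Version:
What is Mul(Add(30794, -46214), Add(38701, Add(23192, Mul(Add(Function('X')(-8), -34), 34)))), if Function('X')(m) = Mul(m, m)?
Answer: -970118460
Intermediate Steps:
Function('X')(m) = Pow(m, 2)
Mul(Add(30794, -46214), Add(38701, Add(23192, Mul(Add(Function('X')(-8), -34), 34)))) = Mul(Add(30794, -46214), Add(38701, Add(23192, Mul(Add(Pow(-8, 2), -34), 34)))) = Mul(-15420, Add(38701, Add(23192, Mul(Add(64, -34), 34)))) = Mul(-15420, Add(38701, Add(23192, Mul(30, 34)))) = Mul(-15420, Add(38701, Add(23192, 1020))) = Mul(-15420, Add(38701, 24212)) = Mul(-15420, 62913) = -970118460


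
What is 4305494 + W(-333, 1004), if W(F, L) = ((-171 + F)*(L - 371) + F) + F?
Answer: 3985796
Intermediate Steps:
W(F, L) = 2*F + (-371 + L)*(-171 + F) (W(F, L) = ((-171 + F)*(-371 + L) + F) + F = ((-371 + L)*(-171 + F) + F) + F = (F + (-371 + L)*(-171 + F)) + F = 2*F + (-371 + L)*(-171 + F))
4305494 + W(-333, 1004) = 4305494 + (63441 - 369*(-333) - 171*1004 - 333*1004) = 4305494 + (63441 + 122877 - 171684 - 334332) = 4305494 - 319698 = 3985796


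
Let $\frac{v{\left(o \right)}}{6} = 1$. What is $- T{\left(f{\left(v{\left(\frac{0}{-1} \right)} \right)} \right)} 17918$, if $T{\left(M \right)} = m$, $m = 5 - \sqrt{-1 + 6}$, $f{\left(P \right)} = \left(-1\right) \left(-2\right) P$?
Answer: $-89590 + 17918 \sqrt{5} \approx -49524.0$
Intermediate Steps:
$v{\left(o \right)} = 6$ ($v{\left(o \right)} = 6 \cdot 1 = 6$)
$f{\left(P \right)} = 2 P$
$m = 5 - \sqrt{5} \approx 2.7639$
$T{\left(M \right)} = 5 - \sqrt{5}$
$- T{\left(f{\left(v{\left(\frac{0}{-1} \right)} \right)} \right)} 17918 = - \left(5 - \sqrt{5}\right) 17918 = - (89590 - 17918 \sqrt{5}) = -89590 + 17918 \sqrt{5}$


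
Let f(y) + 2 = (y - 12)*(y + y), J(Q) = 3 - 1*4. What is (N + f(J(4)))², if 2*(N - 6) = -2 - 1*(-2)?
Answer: 900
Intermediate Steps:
J(Q) = -1 (J(Q) = 3 - 4 = -1)
N = 6 (N = 6 + (-2 - 1*(-2))/2 = 6 + (-2 + 2)/2 = 6 + (½)*0 = 6 + 0 = 6)
f(y) = -2 + 2*y*(-12 + y) (f(y) = -2 + (y - 12)*(y + y) = -2 + (-12 + y)*(2*y) = -2 + 2*y*(-12 + y))
(N + f(J(4)))² = (6 + (-2 - 24*(-1) + 2*(-1)²))² = (6 + (-2 + 24 + 2*1))² = (6 + (-2 + 24 + 2))² = (6 + 24)² = 30² = 900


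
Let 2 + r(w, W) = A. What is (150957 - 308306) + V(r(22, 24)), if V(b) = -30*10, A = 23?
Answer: -157649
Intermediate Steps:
r(w, W) = 21 (r(w, W) = -2 + 23 = 21)
V(b) = -300
(150957 - 308306) + V(r(22, 24)) = (150957 - 308306) - 300 = -157349 - 300 = -157649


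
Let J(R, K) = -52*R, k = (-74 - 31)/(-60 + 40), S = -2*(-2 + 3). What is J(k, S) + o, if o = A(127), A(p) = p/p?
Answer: -272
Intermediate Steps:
A(p) = 1
S = -2 (S = -2*1 = -2)
k = 21/4 (k = -105/(-20) = -105*(-1/20) = 21/4 ≈ 5.2500)
o = 1
J(k, S) + o = -52*21/4 + 1 = -273 + 1 = -272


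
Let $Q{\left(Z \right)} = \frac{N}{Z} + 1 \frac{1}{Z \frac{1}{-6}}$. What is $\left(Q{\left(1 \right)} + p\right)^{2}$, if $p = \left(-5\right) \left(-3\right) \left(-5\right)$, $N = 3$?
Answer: $6084$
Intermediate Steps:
$Q{\left(Z \right)} = - \frac{3}{Z}$ ($Q{\left(Z \right)} = \frac{3}{Z} + 1 \frac{1}{Z \frac{1}{-6}} = \frac{3}{Z} + 1 \frac{1}{Z \left(- \frac{1}{6}\right)} = \frac{3}{Z} + 1 \frac{1}{\left(- \frac{1}{6}\right) Z} = \frac{3}{Z} + 1 \left(- \frac{6}{Z}\right) = \frac{3}{Z} - \frac{6}{Z} = - \frac{3}{Z}$)
$p = -75$ ($p = 15 \left(-5\right) = -75$)
$\left(Q{\left(1 \right)} + p\right)^{2} = \left(- \frac{3}{1} - 75\right)^{2} = \left(\left(-3\right) 1 - 75\right)^{2} = \left(-3 - 75\right)^{2} = \left(-78\right)^{2} = 6084$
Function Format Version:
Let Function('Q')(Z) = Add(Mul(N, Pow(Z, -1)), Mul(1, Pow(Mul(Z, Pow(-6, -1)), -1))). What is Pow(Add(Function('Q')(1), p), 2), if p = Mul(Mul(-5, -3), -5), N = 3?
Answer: 6084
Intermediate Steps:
Function('Q')(Z) = Mul(-3, Pow(Z, -1)) (Function('Q')(Z) = Add(Mul(3, Pow(Z, -1)), Mul(1, Pow(Mul(Z, Pow(-6, -1)), -1))) = Add(Mul(3, Pow(Z, -1)), Mul(1, Pow(Mul(Z, Rational(-1, 6)), -1))) = Add(Mul(3, Pow(Z, -1)), Mul(1, Pow(Mul(Rational(-1, 6), Z), -1))) = Add(Mul(3, Pow(Z, -1)), Mul(1, Mul(-6, Pow(Z, -1)))) = Add(Mul(3, Pow(Z, -1)), Mul(-6, Pow(Z, -1))) = Mul(-3, Pow(Z, -1)))
p = -75 (p = Mul(15, -5) = -75)
Pow(Add(Function('Q')(1), p), 2) = Pow(Add(Mul(-3, Pow(1, -1)), -75), 2) = Pow(Add(Mul(-3, 1), -75), 2) = Pow(Add(-3, -75), 2) = Pow(-78, 2) = 6084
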